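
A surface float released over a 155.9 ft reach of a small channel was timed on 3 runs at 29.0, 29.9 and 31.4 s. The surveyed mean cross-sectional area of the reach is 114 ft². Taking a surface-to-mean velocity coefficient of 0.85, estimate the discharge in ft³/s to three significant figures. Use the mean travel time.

502 ft³/s

t̄ = (29.0 + 29.9 + 31.4) / 3 = 30.1 s
v_surface = L / t̄ = 155.9 / 30.1 = 5.179 ft/s
v_mean = 0.85 × 5.179 = 4.402 ft/s
Q = A × v_mean = 114 × 4.402 = 501.9 ft³/s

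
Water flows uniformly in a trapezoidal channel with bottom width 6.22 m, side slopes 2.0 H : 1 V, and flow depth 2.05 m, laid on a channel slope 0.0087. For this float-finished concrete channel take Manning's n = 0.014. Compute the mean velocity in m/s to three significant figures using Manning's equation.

8.24 m/s

A = (b + z·y)·y = (6.22 + 2.0×2.05)×2.05 = 21.16 m²
P = b + 2y√(1+z²) = 6.22 + 2×2.05×√(1+2.0²) = 15.39 m
R = A/P = 21.16/15.39 = 1.375 m
Q = (1/n)·A·R^(2/3)·S^(1/2) = (1/0.014) × 21.16 × 1.375^(2/3) × 0.0087^(1/2) = 174.3 m³/s
V = Q/A = 174.3/21.16 = 8.238 m/s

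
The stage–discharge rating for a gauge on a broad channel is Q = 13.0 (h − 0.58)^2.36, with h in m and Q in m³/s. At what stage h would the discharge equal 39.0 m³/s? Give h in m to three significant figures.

h − h₀ = (Q/C)^(1/b) = (39.0/13.0)^(1/2.36) = 1.593 m
h = 0.58 + 1.593 = 2.173 m

2.17 m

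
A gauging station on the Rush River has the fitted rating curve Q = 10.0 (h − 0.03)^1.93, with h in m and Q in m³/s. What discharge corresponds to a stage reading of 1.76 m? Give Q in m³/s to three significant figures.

28.8 m³/s

Q = 10.0 × (1.76 − 0.03)^1.93 = 10.0 × 1.73^1.93 = 28.80 m³/s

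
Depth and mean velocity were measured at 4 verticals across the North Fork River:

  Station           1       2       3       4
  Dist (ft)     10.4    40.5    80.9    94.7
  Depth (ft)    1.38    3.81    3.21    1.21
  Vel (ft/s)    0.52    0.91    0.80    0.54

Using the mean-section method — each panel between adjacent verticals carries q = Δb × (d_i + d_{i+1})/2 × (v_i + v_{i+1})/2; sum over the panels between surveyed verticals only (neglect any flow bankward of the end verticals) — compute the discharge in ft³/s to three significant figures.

Panel 1-2: Δb = 30.1 ft, d̄ = (1.38+3.81)/2 = 2.595, v̄ = (0.52+0.91)/2 = 0.715 → q = 30.1×2.595×0.715 = 55.85 ft³/s
Panel 2-3: Δb = 40.4 ft, d̄ = (3.81+3.21)/2 = 3.51, v̄ = (0.91+0.80)/2 = 0.855 → q = 40.4×3.51×0.855 = 121.2 ft³/s
Panel 3-4: Δb = 13.8 ft, d̄ = (3.21+1.21)/2 = 2.21, v̄ = (0.80+0.54)/2 = 0.67 → q = 13.8×2.21×0.67 = 20.43 ft³/s
Q = Σ q = 197.5 ft³/s

198 ft³/s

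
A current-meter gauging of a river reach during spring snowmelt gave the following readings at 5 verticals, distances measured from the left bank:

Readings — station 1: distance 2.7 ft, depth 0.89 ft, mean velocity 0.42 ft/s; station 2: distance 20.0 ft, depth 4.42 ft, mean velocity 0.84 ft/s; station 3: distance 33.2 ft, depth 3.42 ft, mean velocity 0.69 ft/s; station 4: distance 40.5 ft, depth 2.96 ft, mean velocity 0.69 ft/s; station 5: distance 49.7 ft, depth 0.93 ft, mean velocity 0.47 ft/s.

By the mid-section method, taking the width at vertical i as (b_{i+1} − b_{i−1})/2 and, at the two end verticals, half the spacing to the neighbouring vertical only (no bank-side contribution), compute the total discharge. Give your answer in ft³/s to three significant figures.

103 ft³/s

w_1 = (20.0 − 2.7)/2 = 8.65 ft; q_1 = 0.42 × 0.89 × 8.65 = 3.233 ft³/s
w_2 = (33.2 − 2.7)/2 = 15.25 ft; q_2 = 0.84 × 4.42 × 15.25 = 56.62 ft³/s
w_3 = (40.5 − 20.0)/2 = 10.25 ft; q_3 = 0.69 × 3.42 × 10.25 = 24.19 ft³/s
w_4 = (49.7 − 33.2)/2 = 8.25 ft; q_4 = 0.69 × 2.96 × 8.25 = 16.85 ft³/s
w_5 = (49.7 − 40.5)/2 = 4.6 ft; q_5 = 0.47 × 0.93 × 4.6 = 2.011 ft³/s
Q = Σ qᵢ = 102.9 ft³/s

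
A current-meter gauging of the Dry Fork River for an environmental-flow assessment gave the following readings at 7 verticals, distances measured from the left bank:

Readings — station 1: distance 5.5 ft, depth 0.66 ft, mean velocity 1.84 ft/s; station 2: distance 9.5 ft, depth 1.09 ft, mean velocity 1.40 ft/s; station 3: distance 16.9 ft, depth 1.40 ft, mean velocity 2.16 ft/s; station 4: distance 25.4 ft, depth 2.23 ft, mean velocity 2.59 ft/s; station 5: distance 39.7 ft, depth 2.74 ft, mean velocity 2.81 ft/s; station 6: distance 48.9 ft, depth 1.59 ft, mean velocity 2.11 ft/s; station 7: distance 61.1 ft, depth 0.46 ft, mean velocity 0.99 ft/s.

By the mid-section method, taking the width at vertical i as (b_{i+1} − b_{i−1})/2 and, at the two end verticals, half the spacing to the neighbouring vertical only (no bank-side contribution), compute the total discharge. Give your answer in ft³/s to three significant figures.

230 ft³/s

w_1 = (9.5 − 5.5)/2 = 2 ft; q_1 = 1.84 × 0.66 × 2 = 2.429 ft³/s
w_2 = (16.9 − 5.5)/2 = 5.7 ft; q_2 = 1.40 × 1.09 × 5.7 = 8.698 ft³/s
w_3 = (25.4 − 9.5)/2 = 7.95 ft; q_3 = 2.16 × 1.40 × 7.95 = 24.04 ft³/s
w_4 = (39.7 − 16.9)/2 = 11.4 ft; q_4 = 2.59 × 2.23 × 11.4 = 65.84 ft³/s
w_5 = (48.9 − 25.4)/2 = 11.75 ft; q_5 = 2.81 × 2.74 × 11.75 = 90.47 ft³/s
w_6 = (61.1 − 39.7)/2 = 10.7 ft; q_6 = 2.11 × 1.59 × 10.7 = 35.90 ft³/s
w_7 = (61.1 − 48.9)/2 = 6.1 ft; q_7 = 0.99 × 0.46 × 6.1 = 2.778 ft³/s
Q = Σ qᵢ = 230.2 ft³/s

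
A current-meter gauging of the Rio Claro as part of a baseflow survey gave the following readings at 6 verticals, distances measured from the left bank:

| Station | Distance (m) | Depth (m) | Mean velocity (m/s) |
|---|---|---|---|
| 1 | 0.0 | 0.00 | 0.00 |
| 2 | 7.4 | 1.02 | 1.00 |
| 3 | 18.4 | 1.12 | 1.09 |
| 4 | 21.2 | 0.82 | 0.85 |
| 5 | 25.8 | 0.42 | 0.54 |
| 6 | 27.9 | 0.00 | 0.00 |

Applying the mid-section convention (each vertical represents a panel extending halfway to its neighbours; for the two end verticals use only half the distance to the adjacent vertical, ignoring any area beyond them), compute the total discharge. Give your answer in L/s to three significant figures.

w_2 = (18.4 − 0.0)/2 = 9.2 m; q_2 = 1.00 × 1.02 × 9.2 = 9.384 m³/s
w_3 = (21.2 − 7.4)/2 = 6.9 m; q_3 = 1.09 × 1.12 × 6.9 = 8.424 m³/s
w_4 = (25.8 − 18.4)/2 = 3.7 m; q_4 = 0.85 × 0.82 × 3.7 = 2.579 m³/s
w_5 = (27.9 − 21.2)/2 = 3.35 m; q_5 = 0.54 × 0.42 × 3.35 = 0.7598 m³/s
Stations 1, 6 contribute zero (depth or velocity is 0).
Q = Σ qᵢ = 21.15 m³/s
= 21.15 × 1000 = 21150 L/s

21100 L/s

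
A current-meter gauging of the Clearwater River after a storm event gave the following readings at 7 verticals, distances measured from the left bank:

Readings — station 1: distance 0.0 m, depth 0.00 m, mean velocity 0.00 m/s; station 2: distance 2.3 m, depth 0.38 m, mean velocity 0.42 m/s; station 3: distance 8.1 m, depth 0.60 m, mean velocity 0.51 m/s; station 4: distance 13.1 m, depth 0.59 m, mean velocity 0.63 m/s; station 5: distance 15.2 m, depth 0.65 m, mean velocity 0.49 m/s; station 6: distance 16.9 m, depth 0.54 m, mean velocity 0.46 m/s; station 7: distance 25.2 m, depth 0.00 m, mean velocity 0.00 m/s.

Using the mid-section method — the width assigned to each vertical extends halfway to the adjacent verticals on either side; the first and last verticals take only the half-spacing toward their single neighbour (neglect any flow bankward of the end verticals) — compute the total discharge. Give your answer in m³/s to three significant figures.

5.47 m³/s

w_2 = (8.1 − 0.0)/2 = 4.05 m; q_2 = 0.42 × 0.38 × 4.05 = 0.6464 m³/s
w_3 = (13.1 − 2.3)/2 = 5.4 m; q_3 = 0.51 × 0.60 × 5.4 = 1.652 m³/s
w_4 = (15.2 − 8.1)/2 = 3.55 m; q_4 = 0.63 × 0.59 × 3.55 = 1.320 m³/s
w_5 = (16.9 − 13.1)/2 = 1.9 m; q_5 = 0.49 × 0.65 × 1.9 = 0.6052 m³/s
w_6 = (25.2 − 15.2)/2 = 5 m; q_6 = 0.46 × 0.54 × 5 = 1.242 m³/s
Stations 1, 7 contribute zero (depth or velocity is 0).
Q = Σ qᵢ = 5.465 m³/s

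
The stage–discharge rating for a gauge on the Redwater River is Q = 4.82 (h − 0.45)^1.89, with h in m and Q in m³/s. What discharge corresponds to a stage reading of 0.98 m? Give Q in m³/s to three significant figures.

Q = 4.82 × (0.98 − 0.45)^1.89 = 4.82 × 0.53^1.89 = 1.452 m³/s

1.45 m³/s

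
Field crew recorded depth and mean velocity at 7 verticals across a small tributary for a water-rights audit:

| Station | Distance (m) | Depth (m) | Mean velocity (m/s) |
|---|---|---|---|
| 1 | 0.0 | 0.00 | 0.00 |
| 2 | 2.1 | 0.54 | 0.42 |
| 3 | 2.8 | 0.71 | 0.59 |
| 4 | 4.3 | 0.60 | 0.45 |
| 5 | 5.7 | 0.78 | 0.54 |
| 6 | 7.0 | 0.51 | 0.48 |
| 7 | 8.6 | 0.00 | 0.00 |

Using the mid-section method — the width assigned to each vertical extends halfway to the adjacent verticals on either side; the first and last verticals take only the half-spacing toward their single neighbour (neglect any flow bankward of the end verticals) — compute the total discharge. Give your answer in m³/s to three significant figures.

2.09 m³/s

w_2 = (2.8 − 0.0)/2 = 1.4 m; q_2 = 0.42 × 0.54 × 1.4 = 0.3175 m³/s
w_3 = (4.3 − 2.1)/2 = 1.1 m; q_3 = 0.59 × 0.71 × 1.1 = 0.4608 m³/s
w_4 = (5.7 − 2.8)/2 = 1.45 m; q_4 = 0.45 × 0.60 × 1.45 = 0.3915 m³/s
w_5 = (7.0 − 4.3)/2 = 1.35 m; q_5 = 0.54 × 0.78 × 1.35 = 0.5686 m³/s
w_6 = (8.6 − 5.7)/2 = 1.45 m; q_6 = 0.48 × 0.51 × 1.45 = 0.3550 m³/s
Stations 1, 7 contribute zero (depth or velocity is 0).
Q = Σ qᵢ = 2.093 m³/s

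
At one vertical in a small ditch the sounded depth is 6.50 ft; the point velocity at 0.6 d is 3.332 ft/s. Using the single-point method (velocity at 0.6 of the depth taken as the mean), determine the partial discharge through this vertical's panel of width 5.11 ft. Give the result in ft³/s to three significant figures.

v̄ = v₀.₆ = 3.332 ft/s
q = v̄ × d × w = 3.332 × 6.50 × 5.11 = 110.7 ft³/s

111 ft³/s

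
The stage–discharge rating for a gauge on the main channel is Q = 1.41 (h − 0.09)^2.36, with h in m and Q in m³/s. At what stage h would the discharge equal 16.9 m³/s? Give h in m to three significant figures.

2.95 m

h − h₀ = (Q/C)^(1/b) = (16.9/1.41)^(1/2.36) = 2.865 m
h = 0.09 + 2.865 = 2.955 m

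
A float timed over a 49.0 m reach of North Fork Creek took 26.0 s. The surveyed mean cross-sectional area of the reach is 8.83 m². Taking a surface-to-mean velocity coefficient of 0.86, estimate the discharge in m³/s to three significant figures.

14.3 m³/s

v_surface = L / t̄ = 49.0 / 26 = 1.885 m/s
v_mean = 0.86 × 1.885 = 1.621 m/s
Q = A × v_mean = 8.83 × 1.621 = 14.31 m³/s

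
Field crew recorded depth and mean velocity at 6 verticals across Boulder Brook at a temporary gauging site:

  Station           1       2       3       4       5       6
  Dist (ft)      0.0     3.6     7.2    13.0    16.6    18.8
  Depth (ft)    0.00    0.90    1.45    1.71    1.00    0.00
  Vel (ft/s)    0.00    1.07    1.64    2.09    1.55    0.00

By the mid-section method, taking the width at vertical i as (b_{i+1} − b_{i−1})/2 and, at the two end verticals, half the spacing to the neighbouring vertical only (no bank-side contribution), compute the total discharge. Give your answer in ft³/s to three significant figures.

w_2 = (7.2 − 0.0)/2 = 3.6 ft; q_2 = 1.07 × 0.90 × 3.6 = 3.467 ft³/s
w_3 = (13.0 − 3.6)/2 = 4.7 ft; q_3 = 1.64 × 1.45 × 4.7 = 11.18 ft³/s
w_4 = (16.6 − 7.2)/2 = 4.7 ft; q_4 = 2.09 × 1.71 × 4.7 = 16.80 ft³/s
w_5 = (18.8 − 13.0)/2 = 2.9 ft; q_5 = 1.55 × 1.00 × 2.9 = 4.495 ft³/s
Stations 1, 6 contribute zero (depth or velocity is 0).
Q = Σ qᵢ = 35.94 ft³/s

35.9 ft³/s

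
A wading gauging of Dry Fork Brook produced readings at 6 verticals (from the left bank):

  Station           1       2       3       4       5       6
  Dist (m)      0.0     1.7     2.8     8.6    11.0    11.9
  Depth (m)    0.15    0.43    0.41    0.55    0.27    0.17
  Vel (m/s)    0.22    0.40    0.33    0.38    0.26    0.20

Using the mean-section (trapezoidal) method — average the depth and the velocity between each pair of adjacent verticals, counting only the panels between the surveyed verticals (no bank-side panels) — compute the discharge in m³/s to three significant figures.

1.67 m³/s

Panel 1-2: Δb = 1.7 m, d̄ = (0.15+0.43)/2 = 0.29, v̄ = (0.22+0.40)/2 = 0.31 → q = 1.7×0.29×0.31 = 0.1528 m³/s
Panel 2-3: Δb = 1.1 m, d̄ = (0.43+0.41)/2 = 0.42, v̄ = (0.40+0.33)/2 = 0.365 → q = 1.1×0.42×0.365 = 0.1686 m³/s
Panel 3-4: Δb = 5.8 m, d̄ = (0.41+0.55)/2 = 0.48, v̄ = (0.33+0.38)/2 = 0.355 → q = 5.8×0.48×0.355 = 0.9883 m³/s
Panel 4-5: Δb = 2.4 m, d̄ = (0.55+0.27)/2 = 0.41, v̄ = (0.38+0.26)/2 = 0.32 → q = 2.4×0.41×0.32 = 0.3149 m³/s
Panel 5-6: Δb = 0.9 m, d̄ = (0.27+0.17)/2 = 0.22, v̄ = (0.26+0.20)/2 = 0.23 → q = 0.9×0.22×0.23 = 0.04554 m³/s
Q = Σ q = 1.670 m³/s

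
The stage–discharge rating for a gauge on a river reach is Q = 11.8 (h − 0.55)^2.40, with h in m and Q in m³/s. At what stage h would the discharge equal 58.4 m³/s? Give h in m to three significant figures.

h − h₀ = (Q/C)^(1/b) = (58.4/11.8)^(1/2.40) = 1.947 m
h = 0.55 + 1.947 = 2.497 m

2.50 m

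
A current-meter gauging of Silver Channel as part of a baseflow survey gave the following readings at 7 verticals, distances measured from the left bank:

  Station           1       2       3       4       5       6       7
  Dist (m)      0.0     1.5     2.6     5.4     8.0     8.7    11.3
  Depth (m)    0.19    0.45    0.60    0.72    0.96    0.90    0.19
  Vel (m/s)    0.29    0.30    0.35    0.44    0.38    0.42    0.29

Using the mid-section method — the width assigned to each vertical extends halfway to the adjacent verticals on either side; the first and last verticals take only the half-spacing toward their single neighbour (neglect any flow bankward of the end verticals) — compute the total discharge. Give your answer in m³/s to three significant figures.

2.78 m³/s

w_1 = (1.5 − 0.0)/2 = 0.75 m; q_1 = 0.29 × 0.19 × 0.75 = 0.04133 m³/s
w_2 = (2.6 − 0.0)/2 = 1.3 m; q_2 = 0.30 × 0.45 × 1.3 = 0.1755 m³/s
w_3 = (5.4 − 1.5)/2 = 1.95 m; q_3 = 0.35 × 0.60 × 1.95 = 0.4095 m³/s
w_4 = (8.0 − 2.6)/2 = 2.7 m; q_4 = 0.44 × 0.72 × 2.7 = 0.8554 m³/s
w_5 = (8.7 − 5.4)/2 = 1.65 m; q_5 = 0.38 × 0.96 × 1.65 = 0.6019 m³/s
w_6 = (11.3 − 8.0)/2 = 1.65 m; q_6 = 0.42 × 0.90 × 1.65 = 0.6237 m³/s
w_7 = (11.3 − 8.7)/2 = 1.3 m; q_7 = 0.29 × 0.19 × 1.3 = 0.07163 m³/s
Q = Σ qᵢ = 2.779 m³/s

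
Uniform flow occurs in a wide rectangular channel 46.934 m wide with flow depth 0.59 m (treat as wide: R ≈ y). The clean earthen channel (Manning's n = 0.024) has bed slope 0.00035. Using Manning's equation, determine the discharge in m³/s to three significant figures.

A = b·y = 46.934 × 0.59 = 27.69 m²
Wide channel: R ≈ y = 0.59 m
Q = (1/n)·A·R^(2/3)·S^(1/2) = (1/0.024) × 27.69 × 0.5900^(2/3) × 0.00035^(1/2) = 15.18 m³/s

15.2 m³/s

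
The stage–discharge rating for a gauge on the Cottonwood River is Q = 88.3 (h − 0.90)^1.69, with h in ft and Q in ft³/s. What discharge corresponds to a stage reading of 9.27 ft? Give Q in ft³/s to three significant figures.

Q = 88.3 × (9.27 − 0.90)^1.69 = 88.3 × 8.37^1.69 = 3202 ft³/s

3200 ft³/s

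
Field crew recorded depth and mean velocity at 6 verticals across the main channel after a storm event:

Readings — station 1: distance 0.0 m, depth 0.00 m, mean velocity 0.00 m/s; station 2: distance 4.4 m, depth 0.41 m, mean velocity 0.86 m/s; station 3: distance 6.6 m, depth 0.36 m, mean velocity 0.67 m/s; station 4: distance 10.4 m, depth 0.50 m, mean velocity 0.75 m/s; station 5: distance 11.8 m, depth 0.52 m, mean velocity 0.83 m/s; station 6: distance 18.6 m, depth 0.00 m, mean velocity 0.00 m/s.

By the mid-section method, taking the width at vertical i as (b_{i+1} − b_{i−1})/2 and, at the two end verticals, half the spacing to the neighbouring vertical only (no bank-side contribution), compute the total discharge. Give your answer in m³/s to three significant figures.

w_2 = (6.6 − 0.0)/2 = 3.3 m; q_2 = 0.86 × 0.41 × 3.3 = 1.164 m³/s
w_3 = (10.4 − 4.4)/2 = 3 m; q_3 = 0.67 × 0.36 × 3 = 0.7236 m³/s
w_4 = (11.8 − 6.6)/2 = 2.6 m; q_4 = 0.75 × 0.50 × 2.6 = 0.9750 m³/s
w_5 = (18.6 − 10.4)/2 = 4.1 m; q_5 = 0.83 × 0.52 × 4.1 = 1.770 m³/s
Stations 1, 6 contribute zero (depth or velocity is 0).
Q = Σ qᵢ = 4.632 m³/s

4.63 m³/s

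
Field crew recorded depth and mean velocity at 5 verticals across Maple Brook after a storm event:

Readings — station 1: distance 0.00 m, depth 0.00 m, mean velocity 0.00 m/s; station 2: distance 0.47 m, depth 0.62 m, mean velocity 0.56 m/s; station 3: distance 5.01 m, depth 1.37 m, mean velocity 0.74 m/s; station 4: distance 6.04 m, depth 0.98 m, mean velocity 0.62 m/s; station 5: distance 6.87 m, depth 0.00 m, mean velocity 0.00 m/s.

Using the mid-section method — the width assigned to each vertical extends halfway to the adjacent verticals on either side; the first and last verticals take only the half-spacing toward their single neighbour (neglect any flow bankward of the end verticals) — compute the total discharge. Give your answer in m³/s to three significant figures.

w_2 = (5.01 − 0.00)/2 = 2.505 m; q_2 = 0.56 × 0.62 × 2.505 = 0.8697 m³/s
w_3 = (6.04 − 0.47)/2 = 2.785 m; q_3 = 0.74 × 1.37 × 2.785 = 2.823 m³/s
w_4 = (6.87 − 5.01)/2 = 0.93 m; q_4 = 0.62 × 0.98 × 0.93 = 0.5651 m³/s
Stations 1, 5 contribute zero (depth or velocity is 0).
Q = Σ qᵢ = 4.258 m³/s

4.26 m³/s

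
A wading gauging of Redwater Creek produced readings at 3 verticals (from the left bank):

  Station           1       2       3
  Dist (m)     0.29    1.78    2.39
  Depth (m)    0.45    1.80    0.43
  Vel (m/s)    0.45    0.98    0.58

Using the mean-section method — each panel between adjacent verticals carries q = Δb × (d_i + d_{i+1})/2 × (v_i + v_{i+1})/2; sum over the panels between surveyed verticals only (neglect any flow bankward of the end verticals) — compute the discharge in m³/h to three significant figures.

Panel 1-2: Δb = 1.49 m, d̄ = (0.45+1.80)/2 = 1.125, v̄ = (0.45+0.98)/2 = 0.715 → q = 1.49×1.125×0.715 = 1.199 m³/s
Panel 2-3: Δb = 0.61 m, d̄ = (1.80+0.43)/2 = 1.115, v̄ = (0.98+0.58)/2 = 0.78 → q = 0.61×1.115×0.78 = 0.5305 m³/s
Q = Σ q = 1.729 m³/s
= 1.729 × 3600 = 6225 m³/h

6220 m³/h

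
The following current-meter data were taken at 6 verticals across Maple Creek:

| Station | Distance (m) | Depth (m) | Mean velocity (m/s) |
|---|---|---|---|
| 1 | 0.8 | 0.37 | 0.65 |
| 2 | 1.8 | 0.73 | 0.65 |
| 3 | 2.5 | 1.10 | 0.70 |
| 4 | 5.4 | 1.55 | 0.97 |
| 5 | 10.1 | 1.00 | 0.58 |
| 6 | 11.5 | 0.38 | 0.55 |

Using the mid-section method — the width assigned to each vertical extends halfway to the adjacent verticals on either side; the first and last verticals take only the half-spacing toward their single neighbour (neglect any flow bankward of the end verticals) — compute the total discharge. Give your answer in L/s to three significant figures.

9540 L/s

w_1 = (1.8 − 0.8)/2 = 0.5 m; q_1 = 0.65 × 0.37 × 0.5 = 0.1203 m³/s
w_2 = (2.5 − 0.8)/2 = 0.85 m; q_2 = 0.65 × 0.73 × 0.85 = 0.4033 m³/s
w_3 = (5.4 − 1.8)/2 = 1.8 m; q_3 = 0.70 × 1.10 × 1.8 = 1.386 m³/s
w_4 = (10.1 − 2.5)/2 = 3.8 m; q_4 = 0.97 × 1.55 × 3.8 = 5.713 m³/s
w_5 = (11.5 − 5.4)/2 = 3.05 m; q_5 = 0.58 × 1.00 × 3.05 = 1.769 m³/s
w_6 = (11.5 − 10.1)/2 = 0.7 m; q_6 = 0.55 × 0.38 × 0.7 = 0.1463 m³/s
Q = Σ qᵢ = 9.538 m³/s
= 9.538 × 1000 = 9538 L/s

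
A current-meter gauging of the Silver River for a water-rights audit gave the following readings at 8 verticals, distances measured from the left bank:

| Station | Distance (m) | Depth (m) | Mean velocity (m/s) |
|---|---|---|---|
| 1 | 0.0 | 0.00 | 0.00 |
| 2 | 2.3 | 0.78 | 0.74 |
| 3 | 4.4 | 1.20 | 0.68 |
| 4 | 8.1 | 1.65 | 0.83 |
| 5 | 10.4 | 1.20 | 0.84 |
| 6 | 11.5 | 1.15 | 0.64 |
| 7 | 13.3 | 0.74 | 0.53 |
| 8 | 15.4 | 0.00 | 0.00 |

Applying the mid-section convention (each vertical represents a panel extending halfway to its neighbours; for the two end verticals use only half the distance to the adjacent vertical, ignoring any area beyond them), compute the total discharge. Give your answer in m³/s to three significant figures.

11.3 m³/s

w_2 = (4.4 − 0.0)/2 = 2.2 m; q_2 = 0.74 × 0.78 × 2.2 = 1.270 m³/s
w_3 = (8.1 − 2.3)/2 = 2.9 m; q_3 = 0.68 × 1.20 × 2.9 = 2.366 m³/s
w_4 = (10.4 − 4.4)/2 = 3 m; q_4 = 0.83 × 1.65 × 3 = 4.109 m³/s
w_5 = (11.5 − 8.1)/2 = 1.7 m; q_5 = 0.84 × 1.20 × 1.7 = 1.714 m³/s
w_6 = (13.3 − 10.4)/2 = 1.45 m; q_6 = 0.64 × 1.15 × 1.45 = 1.067 m³/s
w_7 = (15.4 − 11.5)/2 = 1.95 m; q_7 = 0.53 × 0.74 × 1.95 = 0.7648 m³/s
Stations 1, 8 contribute zero (depth or velocity is 0).
Q = Σ qᵢ = 11.29 m³/s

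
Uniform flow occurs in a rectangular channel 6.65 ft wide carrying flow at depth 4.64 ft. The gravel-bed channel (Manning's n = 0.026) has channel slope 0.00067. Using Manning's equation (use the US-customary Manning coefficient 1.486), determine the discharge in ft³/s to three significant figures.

70.9 ft³/s

A = b·y = 6.65 × 4.64 = 30.86 ft²
P = b + 2y = 6.65 + 2×4.64 = 15.93 ft
R = A/P = 30.86/15.93 = 1.937 ft
Q = (1.486/n)·A·R^(2/3)·S^(1/2) = (1.486/0.026) × 30.86 × 1.937^(2/3) × 0.00067^(1/2) = 70.93 ft³/s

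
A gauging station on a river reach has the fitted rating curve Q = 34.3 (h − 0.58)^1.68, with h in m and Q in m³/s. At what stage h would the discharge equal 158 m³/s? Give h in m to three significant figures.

3.06 m

h − h₀ = (Q/C)^(1/b) = (158/34.3)^(1/1.68) = 2.482 m
h = 0.58 + 2.482 = 3.062 m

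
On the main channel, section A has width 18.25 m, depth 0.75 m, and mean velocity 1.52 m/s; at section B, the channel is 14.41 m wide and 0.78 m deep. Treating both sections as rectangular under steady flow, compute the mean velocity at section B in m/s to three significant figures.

Q = A₁V₁ = (18.25×0.75) × 1.52 = 20.81 m³/s
A₂ = 14.41 × 0.78 = 11.24 m²
V₂ = Q/A₂ = 20.81/11.24 = 1.851 m/s

1.85 m/s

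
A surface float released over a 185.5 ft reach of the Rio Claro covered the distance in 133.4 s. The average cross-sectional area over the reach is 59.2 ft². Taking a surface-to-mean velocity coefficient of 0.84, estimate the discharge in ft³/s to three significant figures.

69.1 ft³/s

v_surface = L / t̄ = 185.5 / 133.4 = 1.391 ft/s
v_mean = 0.84 × 1.391 = 1.168 ft/s
Q = A × v_mean = 59.2 × 1.168 = 69.15 ft³/s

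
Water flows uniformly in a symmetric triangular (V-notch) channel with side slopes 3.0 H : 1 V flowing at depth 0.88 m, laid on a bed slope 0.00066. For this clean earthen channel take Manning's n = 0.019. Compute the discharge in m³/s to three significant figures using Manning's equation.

1.75 m³/s

A = z·y² = 3.0×0.88² = 2.323 m²
P = 2y√(1+z²) = 2×0.88×√(1+3.0²) = 5.566 m
R = A/P = 2.323/5.566 = 0.4174 m
Q = (1/n)·A·R^(2/3)·S^(1/2) = (1/0.019) × 2.323 × 0.4174^(2/3) × 0.00066^(1/2) = 1.755 m³/s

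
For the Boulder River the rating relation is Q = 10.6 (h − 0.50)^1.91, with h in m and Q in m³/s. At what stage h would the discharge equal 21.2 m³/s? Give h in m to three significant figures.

h − h₀ = (Q/C)^(1/b) = (21.2/10.6)^(1/1.91) = 1.437 m
h = 0.50 + 1.437 = 1.937 m

1.94 m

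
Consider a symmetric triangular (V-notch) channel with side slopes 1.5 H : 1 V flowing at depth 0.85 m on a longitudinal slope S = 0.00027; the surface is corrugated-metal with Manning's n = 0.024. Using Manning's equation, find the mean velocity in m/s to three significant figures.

A = z·y² = 1.5×0.85² = 1.084 m²
P = 2y√(1+z²) = 2×0.85×√(1+1.5²) = 3.065 m
R = A/P = 1.084/3.065 = 0.3536 m
Q = (1/n)·A·R^(2/3)·S^(1/2) = (1/0.024) × 1.084 × 0.3536^(2/3) × 0.00027^(1/2) = 0.3710 m³/s
V = Q/A = 0.3710/1.084 = 0.3424 m/s

0.342 m/s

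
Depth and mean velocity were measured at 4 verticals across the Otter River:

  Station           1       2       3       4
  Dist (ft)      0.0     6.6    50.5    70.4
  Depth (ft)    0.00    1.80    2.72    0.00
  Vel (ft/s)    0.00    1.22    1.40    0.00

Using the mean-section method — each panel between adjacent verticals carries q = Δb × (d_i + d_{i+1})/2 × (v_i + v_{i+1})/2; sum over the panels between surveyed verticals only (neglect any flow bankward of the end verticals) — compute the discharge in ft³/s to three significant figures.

Panel 1-2: Δb = 6.6 ft, d̄ = (0.00+1.80)/2 = 0.9, v̄ = (0.00+1.22)/2 = 0.61 → q = 6.6×0.9×0.61 = 3.623 ft³/s
Panel 2-3: Δb = 43.9 ft, d̄ = (1.80+2.72)/2 = 2.26, v̄ = (1.22+1.40)/2 = 1.31 → q = 43.9×2.26×1.31 = 130.0 ft³/s
Panel 3-4: Δb = 19.9 ft, d̄ = (2.72+0.00)/2 = 1.36, v̄ = (1.40+0.00)/2 = 0.7 → q = 19.9×1.36×0.7 = 18.94 ft³/s
Q = Σ q = 152.5 ft³/s

153 ft³/s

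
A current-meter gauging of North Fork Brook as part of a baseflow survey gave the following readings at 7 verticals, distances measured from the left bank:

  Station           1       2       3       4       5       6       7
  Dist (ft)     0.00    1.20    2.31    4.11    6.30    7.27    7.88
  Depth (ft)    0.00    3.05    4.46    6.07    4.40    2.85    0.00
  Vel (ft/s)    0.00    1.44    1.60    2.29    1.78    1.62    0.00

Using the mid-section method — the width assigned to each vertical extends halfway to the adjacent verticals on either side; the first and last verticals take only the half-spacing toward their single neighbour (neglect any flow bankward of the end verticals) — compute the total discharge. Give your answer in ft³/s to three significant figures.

59.2 ft³/s

w_2 = (2.31 − 0.00)/2 = 1.155 ft; q_2 = 1.44 × 3.05 × 1.155 = 5.073 ft³/s
w_3 = (4.11 − 1.20)/2 = 1.455 ft; q_3 = 1.60 × 4.46 × 1.455 = 10.38 ft³/s
w_4 = (6.30 − 2.31)/2 = 1.995 ft; q_4 = 2.29 × 6.07 × 1.995 = 27.73 ft³/s
w_5 = (7.27 − 4.11)/2 = 1.58 ft; q_5 = 1.78 × 4.40 × 1.58 = 12.37 ft³/s
w_6 = (7.88 − 6.30)/2 = 0.79 ft; q_6 = 1.62 × 2.85 × 0.79 = 3.647 ft³/s
Stations 1, 7 contribute zero (depth or velocity is 0).
Q = Σ qᵢ = 59.21 ft³/s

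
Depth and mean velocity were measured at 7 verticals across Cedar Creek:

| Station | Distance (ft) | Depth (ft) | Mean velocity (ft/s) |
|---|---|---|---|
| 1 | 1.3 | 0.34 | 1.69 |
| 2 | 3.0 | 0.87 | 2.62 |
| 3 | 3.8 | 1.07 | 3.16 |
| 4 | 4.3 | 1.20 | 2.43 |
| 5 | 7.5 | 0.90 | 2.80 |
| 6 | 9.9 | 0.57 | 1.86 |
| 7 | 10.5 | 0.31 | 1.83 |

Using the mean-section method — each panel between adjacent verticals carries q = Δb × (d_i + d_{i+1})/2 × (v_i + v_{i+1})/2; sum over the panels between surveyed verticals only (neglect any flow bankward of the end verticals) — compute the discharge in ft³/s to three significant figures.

19.4 ft³/s

Panel 1-2: Δb = 1.7 ft, d̄ = (0.34+0.87)/2 = 0.605, v̄ = (1.69+2.62)/2 = 2.155 → q = 1.7×0.605×2.155 = 2.216 ft³/s
Panel 2-3: Δb = 0.8 ft, d̄ = (0.87+1.07)/2 = 0.97, v̄ = (2.62+3.16)/2 = 2.89 → q = 0.8×0.97×2.89 = 2.243 ft³/s
Panel 3-4: Δb = 0.5 ft, d̄ = (1.07+1.20)/2 = 1.135, v̄ = (3.16+2.43)/2 = 2.795 → q = 0.5×1.135×2.795 = 1.586 ft³/s
Panel 4-5: Δb = 3.2 ft, d̄ = (1.20+0.90)/2 = 1.05, v̄ = (2.43+2.80)/2 = 2.615 → q = 3.2×1.05×2.615 = 8.786 ft³/s
Panel 5-6: Δb = 2.4 ft, d̄ = (0.90+0.57)/2 = 0.735, v̄ = (2.80+1.86)/2 = 2.33 → q = 2.4×0.735×2.33 = 4.110 ft³/s
Panel 6-7: Δb = 0.6 ft, d̄ = (0.57+0.31)/2 = 0.44, v̄ = (1.86+1.83)/2 = 1.845 → q = 0.6×0.44×1.845 = 0.4871 ft³/s
Q = Σ q = 19.43 ft³/s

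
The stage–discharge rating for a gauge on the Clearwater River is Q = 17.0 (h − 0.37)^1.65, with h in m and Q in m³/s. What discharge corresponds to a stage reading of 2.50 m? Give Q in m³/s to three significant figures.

59.2 m³/s

Q = 17.0 × (2.50 − 0.37)^1.65 = 17.0 × 2.13^1.65 = 59.19 m³/s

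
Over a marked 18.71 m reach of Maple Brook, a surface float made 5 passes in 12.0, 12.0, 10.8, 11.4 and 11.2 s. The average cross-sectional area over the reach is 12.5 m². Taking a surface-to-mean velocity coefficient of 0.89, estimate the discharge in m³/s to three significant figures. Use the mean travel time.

18.1 m³/s

t̄ = (12.0 + 12.0 + 10.8 + 11.4 + 11.2) / 5 = 11.48 s
v_surface = L / t̄ = 18.71 / 11.48 = 1.630 m/s
v_mean = 0.89 × 1.630 = 1.451 m/s
Q = A × v_mean = 12.5 × 1.451 = 18.13 m³/s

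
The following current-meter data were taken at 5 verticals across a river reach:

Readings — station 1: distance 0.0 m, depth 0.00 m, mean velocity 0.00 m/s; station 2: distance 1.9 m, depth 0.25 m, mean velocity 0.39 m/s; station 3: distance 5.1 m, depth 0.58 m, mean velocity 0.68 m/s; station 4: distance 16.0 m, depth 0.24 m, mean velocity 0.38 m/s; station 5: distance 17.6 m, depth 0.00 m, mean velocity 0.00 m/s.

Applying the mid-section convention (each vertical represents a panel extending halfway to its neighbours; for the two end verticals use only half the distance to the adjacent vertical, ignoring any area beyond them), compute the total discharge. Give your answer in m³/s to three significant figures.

3.60 m³/s

w_2 = (5.1 − 0.0)/2 = 2.55 m; q_2 = 0.39 × 0.25 × 2.55 = 0.2486 m³/s
w_3 = (16.0 − 1.9)/2 = 7.05 m; q_3 = 0.68 × 0.58 × 7.05 = 2.781 m³/s
w_4 = (17.6 − 5.1)/2 = 6.25 m; q_4 = 0.38 × 0.24 × 6.25 = 0.5700 m³/s
Stations 1, 5 contribute zero (depth or velocity is 0).
Q = Σ qᵢ = 3.599 m³/s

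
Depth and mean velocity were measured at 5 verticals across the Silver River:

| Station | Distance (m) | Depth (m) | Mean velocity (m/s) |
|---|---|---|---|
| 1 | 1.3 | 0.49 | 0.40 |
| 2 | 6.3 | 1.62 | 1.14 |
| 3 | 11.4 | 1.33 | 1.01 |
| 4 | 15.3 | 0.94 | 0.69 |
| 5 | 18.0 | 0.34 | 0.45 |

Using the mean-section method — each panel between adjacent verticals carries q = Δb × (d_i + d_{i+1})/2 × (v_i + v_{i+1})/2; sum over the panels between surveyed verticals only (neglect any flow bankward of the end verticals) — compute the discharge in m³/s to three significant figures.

16.9 m³/s

Panel 1-2: Δb = 5 m, d̄ = (0.49+1.62)/2 = 1.055, v̄ = (0.40+1.14)/2 = 0.77 → q = 5×1.055×0.77 = 4.062 m³/s
Panel 2-3: Δb = 5.1 m, d̄ = (1.62+1.33)/2 = 1.475, v̄ = (1.14+1.01)/2 = 1.075 → q = 5.1×1.475×1.075 = 8.087 m³/s
Panel 3-4: Δb = 3.9 m, d̄ = (1.33+0.94)/2 = 1.135, v̄ = (1.01+0.69)/2 = 0.85 → q = 3.9×1.135×0.85 = 3.763 m³/s
Panel 4-5: Δb = 2.7 m, d̄ = (0.94+0.34)/2 = 0.64, v̄ = (0.69+0.45)/2 = 0.57 → q = 2.7×0.64×0.57 = 0.9850 m³/s
Q = Σ q = 16.90 m³/s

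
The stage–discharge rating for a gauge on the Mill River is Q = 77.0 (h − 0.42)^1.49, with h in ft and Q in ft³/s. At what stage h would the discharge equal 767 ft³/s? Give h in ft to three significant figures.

5.10 ft

h − h₀ = (Q/C)^(1/b) = (767/77.0)^(1/1.49) = 4.677 ft
h = 0.42 + 4.677 = 5.097 ft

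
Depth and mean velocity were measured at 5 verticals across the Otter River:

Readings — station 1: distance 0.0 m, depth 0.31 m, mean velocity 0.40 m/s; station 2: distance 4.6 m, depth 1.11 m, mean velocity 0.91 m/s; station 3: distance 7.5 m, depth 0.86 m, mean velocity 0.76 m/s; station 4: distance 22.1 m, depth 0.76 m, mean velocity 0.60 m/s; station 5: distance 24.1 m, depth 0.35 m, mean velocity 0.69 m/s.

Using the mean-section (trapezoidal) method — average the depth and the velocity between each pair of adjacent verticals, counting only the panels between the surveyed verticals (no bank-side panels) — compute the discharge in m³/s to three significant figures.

13.3 m³/s

Panel 1-2: Δb = 4.6 m, d̄ = (0.31+1.11)/2 = 0.71, v̄ = (0.40+0.91)/2 = 0.655 → q = 4.6×0.71×0.655 = 2.139 m³/s
Panel 2-3: Δb = 2.9 m, d̄ = (1.11+0.86)/2 = 0.985, v̄ = (0.91+0.76)/2 = 0.835 → q = 2.9×0.985×0.835 = 2.385 m³/s
Panel 3-4: Δb = 14.6 m, d̄ = (0.86+0.76)/2 = 0.81, v̄ = (0.76+0.60)/2 = 0.68 → q = 14.6×0.81×0.68 = 8.042 m³/s
Panel 4-5: Δb = 2 m, d̄ = (0.76+0.35)/2 = 0.555, v̄ = (0.60+0.69)/2 = 0.645 → q = 2×0.555×0.645 = 0.7160 m³/s
Q = Σ q = 13.28 m³/s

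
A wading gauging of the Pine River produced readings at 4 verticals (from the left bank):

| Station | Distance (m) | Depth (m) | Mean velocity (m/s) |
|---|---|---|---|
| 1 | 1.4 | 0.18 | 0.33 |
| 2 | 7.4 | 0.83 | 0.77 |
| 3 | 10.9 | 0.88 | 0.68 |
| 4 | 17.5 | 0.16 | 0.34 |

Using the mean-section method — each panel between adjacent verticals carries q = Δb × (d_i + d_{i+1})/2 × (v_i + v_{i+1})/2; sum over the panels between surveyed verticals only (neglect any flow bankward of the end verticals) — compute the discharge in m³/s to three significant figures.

Panel 1-2: Δb = 6 m, d̄ = (0.18+0.83)/2 = 0.505, v̄ = (0.33+0.77)/2 = 0.55 → q = 6×0.505×0.55 = 1.667 m³/s
Panel 2-3: Δb = 3.5 m, d̄ = (0.83+0.88)/2 = 0.855, v̄ = (0.77+0.68)/2 = 0.725 → q = 3.5×0.855×0.725 = 2.170 m³/s
Panel 3-4: Δb = 6.6 m, d̄ = (0.88+0.16)/2 = 0.52, v̄ = (0.68+0.34)/2 = 0.51 → q = 6.6×0.52×0.51 = 1.750 m³/s
Q = Σ q = 5.586 m³/s

5.59 m³/s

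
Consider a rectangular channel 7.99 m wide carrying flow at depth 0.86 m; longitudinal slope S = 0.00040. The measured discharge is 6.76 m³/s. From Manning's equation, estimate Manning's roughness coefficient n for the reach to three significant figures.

0.0161

A = b·y = 7.99 × 0.86 = 6.871 m²
P = b + 2y = 7.99 + 2×0.86 = 9.710 m
R = A/P = 6.871/9.710 = 0.7077 m
n = (1/Q)·A·R^(2/3)·S^(1/2) = (1/6.76) × 6.871 × 0.7941 × 0.02000 = 0.01614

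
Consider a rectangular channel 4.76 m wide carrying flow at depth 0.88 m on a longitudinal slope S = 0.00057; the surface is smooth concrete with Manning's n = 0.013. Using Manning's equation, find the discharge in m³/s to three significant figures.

5.73 m³/s

A = b·y = 4.76 × 0.88 = 4.189 m²
P = b + 2y = 4.76 + 2×0.88 = 6.520 m
R = A/P = 4.189/6.520 = 0.6425 m
Q = (1/n)·A·R^(2/3)·S^(1/2) = (1/0.013) × 4.189 × 0.6425^(2/3) × 0.00057^(1/2) = 5.728 m³/s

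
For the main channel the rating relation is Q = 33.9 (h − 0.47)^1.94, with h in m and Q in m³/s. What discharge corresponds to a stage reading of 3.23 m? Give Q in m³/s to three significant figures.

243 m³/s

Q = 33.9 × (3.23 − 0.47)^1.94 = 33.9 × 2.76^1.94 = 243.0 m³/s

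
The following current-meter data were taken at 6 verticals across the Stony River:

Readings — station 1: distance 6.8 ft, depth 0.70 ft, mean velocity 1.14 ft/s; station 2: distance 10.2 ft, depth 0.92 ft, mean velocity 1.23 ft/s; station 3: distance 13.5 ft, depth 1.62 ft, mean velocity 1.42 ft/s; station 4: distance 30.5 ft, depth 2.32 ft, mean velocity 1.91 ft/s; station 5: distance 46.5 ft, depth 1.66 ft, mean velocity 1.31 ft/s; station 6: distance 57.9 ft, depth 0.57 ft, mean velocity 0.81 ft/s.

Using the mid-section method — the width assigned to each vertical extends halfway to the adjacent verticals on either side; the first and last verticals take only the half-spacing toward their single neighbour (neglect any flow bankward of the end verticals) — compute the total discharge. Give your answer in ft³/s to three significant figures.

134 ft³/s

w_1 = (10.2 − 6.8)/2 = 1.7 ft; q_1 = 1.14 × 0.70 × 1.7 = 1.357 ft³/s
w_2 = (13.5 − 6.8)/2 = 3.35 ft; q_2 = 1.23 × 0.92 × 3.35 = 3.791 ft³/s
w_3 = (30.5 − 10.2)/2 = 10.15 ft; q_3 = 1.42 × 1.62 × 10.15 = 23.35 ft³/s
w_4 = (46.5 − 13.5)/2 = 16.5 ft; q_4 = 1.91 × 2.32 × 16.5 = 73.11 ft³/s
w_5 = (57.9 − 30.5)/2 = 13.7 ft; q_5 = 1.31 × 1.66 × 13.7 = 29.79 ft³/s
w_6 = (57.9 − 46.5)/2 = 5.7 ft; q_6 = 0.81 × 0.57 × 5.7 = 2.632 ft³/s
Q = Σ qᵢ = 134.0 ft³/s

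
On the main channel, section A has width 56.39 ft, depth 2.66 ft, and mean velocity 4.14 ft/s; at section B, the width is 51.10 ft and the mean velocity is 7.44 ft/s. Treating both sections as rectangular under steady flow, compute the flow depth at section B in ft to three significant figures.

Q = A₁V₁ = (56.39×2.66) × 4.14 = 621.0 ft³/s
d₂ = Q/(b₂ V₂) = 621.0/(51.10×7.44) = 1.633 ft

1.63 ft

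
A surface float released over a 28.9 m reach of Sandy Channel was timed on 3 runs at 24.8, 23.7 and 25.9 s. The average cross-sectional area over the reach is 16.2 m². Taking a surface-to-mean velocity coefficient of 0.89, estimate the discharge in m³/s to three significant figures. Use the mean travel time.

16.8 m³/s

t̄ = (24.8 + 23.7 + 25.9) / 3 = 24.8 s
v_surface = L / t̄ = 28.9 / 24.8 = 1.165 m/s
v_mean = 0.89 × 1.165 = 1.037 m/s
Q = A × v_mean = 16.2 × 1.037 = 16.80 m³/s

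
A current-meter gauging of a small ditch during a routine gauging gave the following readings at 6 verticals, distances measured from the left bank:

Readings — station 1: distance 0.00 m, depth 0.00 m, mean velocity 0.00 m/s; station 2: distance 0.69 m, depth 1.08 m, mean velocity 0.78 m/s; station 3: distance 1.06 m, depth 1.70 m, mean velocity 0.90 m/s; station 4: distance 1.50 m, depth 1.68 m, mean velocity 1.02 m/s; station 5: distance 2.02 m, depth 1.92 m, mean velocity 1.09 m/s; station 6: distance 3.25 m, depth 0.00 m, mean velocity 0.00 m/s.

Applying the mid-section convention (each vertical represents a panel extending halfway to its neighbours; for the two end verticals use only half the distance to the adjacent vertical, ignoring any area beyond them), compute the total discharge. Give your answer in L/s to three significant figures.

3720 L/s

w_2 = (1.06 − 0.00)/2 = 0.53 m; q_2 = 0.78 × 1.08 × 0.53 = 0.4465 m³/s
w_3 = (1.50 − 0.69)/2 = 0.405 m; q_3 = 0.90 × 1.70 × 0.405 = 0.6197 m³/s
w_4 = (2.02 − 1.06)/2 = 0.48 m; q_4 = 1.02 × 1.68 × 0.48 = 0.8225 m³/s
w_5 = (3.25 − 1.50)/2 = 0.875 m; q_5 = 1.09 × 1.92 × 0.875 = 1.831 m³/s
Stations 1, 6 contribute zero (depth or velocity is 0).
Q = Σ qᵢ = 3.720 m³/s
= 3.720 × 1000 = 3720 L/s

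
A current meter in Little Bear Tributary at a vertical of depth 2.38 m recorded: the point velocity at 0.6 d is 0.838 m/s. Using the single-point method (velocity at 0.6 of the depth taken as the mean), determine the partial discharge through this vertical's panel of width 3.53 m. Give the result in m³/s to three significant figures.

7.04 m³/s

v̄ = v₀.₆ = 0.838 m/s
q = v̄ × d × w = 0.8380 × 2.38 × 3.53 = 7.040 m³/s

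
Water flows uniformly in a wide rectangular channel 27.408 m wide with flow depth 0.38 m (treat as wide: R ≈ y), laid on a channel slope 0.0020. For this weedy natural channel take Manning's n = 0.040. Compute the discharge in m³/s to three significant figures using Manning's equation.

6.11 m³/s

A = b·y = 27.408 × 0.38 = 10.42 m²
Wide channel: R ≈ y = 0.38 m
Q = (1/n)·A·R^(2/3)·S^(1/2) = (1/0.040) × 10.42 × 0.3800^(2/3) × 0.0020^(1/2) = 6.109 m³/s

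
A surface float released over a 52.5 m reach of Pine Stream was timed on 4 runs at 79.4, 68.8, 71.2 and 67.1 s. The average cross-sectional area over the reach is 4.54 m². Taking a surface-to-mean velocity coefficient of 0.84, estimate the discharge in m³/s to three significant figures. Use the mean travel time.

2.80 m³/s

t̄ = (79.4 + 68.8 + 71.2 + 67.1) / 4 = 71.625 s
v_surface = L / t̄ = 52.5 / 71.625 = 0.7330 m/s
v_mean = 0.84 × 0.7330 = 0.6157 m/s
Q = A × v_mean = 4.54 × 0.6157 = 2.795 m³/s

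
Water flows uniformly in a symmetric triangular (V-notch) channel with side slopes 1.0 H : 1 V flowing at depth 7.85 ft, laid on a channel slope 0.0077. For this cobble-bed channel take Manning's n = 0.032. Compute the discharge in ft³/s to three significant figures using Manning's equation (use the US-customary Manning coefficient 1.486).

496 ft³/s

A = z·y² = 1.0×7.85² = 61.62 ft²
P = 2y√(1+z²) = 2×7.85×√(1+1.0²) = 22.20 ft
R = A/P = 61.62/22.20 = 2.775 ft
Q = (1.486/n)·A·R^(2/3)·S^(1/2) = (1.486/0.032) × 61.62 × 2.775^(2/3) × 0.0077^(1/2) = 495.9 ft³/s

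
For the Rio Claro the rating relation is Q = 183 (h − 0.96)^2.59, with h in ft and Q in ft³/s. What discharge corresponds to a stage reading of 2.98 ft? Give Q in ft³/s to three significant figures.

Q = 183 × (2.98 − 0.96)^2.59 = 183 × 2.02^2.59 = 1131 ft³/s

1130 ft³/s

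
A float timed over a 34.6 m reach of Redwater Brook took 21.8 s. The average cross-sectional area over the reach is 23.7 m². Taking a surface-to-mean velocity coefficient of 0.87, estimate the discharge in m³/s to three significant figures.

v_surface = L / t̄ = 34.6 / 21.8 = 1.587 m/s
v_mean = 0.87 × 1.587 = 1.381 m/s
Q = A × v_mean = 23.7 × 1.381 = 32.73 m³/s

32.7 m³/s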